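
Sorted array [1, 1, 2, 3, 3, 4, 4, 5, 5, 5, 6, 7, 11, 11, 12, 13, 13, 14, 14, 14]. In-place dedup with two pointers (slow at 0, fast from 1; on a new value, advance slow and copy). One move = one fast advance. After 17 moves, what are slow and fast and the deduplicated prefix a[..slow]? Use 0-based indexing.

slow=10, fast=18, prefix=[1, 2, 3, 4, 5, 6, 7, 11, 12, 13, 14]

slow=0 fast=1: a[fast]=1=a[slow] dup, fast++
slow=0 fast=2: a[fast]=2≠a[slow]=1 write a[1]=2, slow++,fast++
slow=1 fast=3: a[fast]=3≠a[slow]=2 write a[2]=3, slow++,fast++
slow=2 fast=4: a[fast]=3=a[slow] dup, fast++
slow=2 fast=5: a[fast]=4≠a[slow]=3 write a[3]=4, slow++,fast++
slow=3 fast=6: a[fast]=4=a[slow] dup, fast++
slow=3 fast=7: a[fast]=5≠a[slow]=4 write a[4]=5, slow++,fast++
slow=4 fast=8: a[fast]=5=a[slow] dup, fast++
slow=4 fast=9: a[fast]=5=a[slow] dup, fast++
slow=4 fast=10: a[fast]=6≠a[slow]=5 write a[5]=6, slow++,fast++
slow=5 fast=11: a[fast]=7≠a[slow]=6 write a[6]=7, slow++,fast++
slow=6 fast=12: a[fast]=11≠a[slow]=7 write a[7]=11, slow++,fast++
slow=7 fast=13: a[fast]=11=a[slow] dup, fast++
slow=7 fast=14: a[fast]=12≠a[slow]=11 write a[8]=12, slow++,fast++
slow=8 fast=15: a[fast]=13≠a[slow]=12 write a[9]=13, slow++,fast++
slow=9 fast=16: a[fast]=13=a[slow] dup, fast++
slow=9 fast=17: a[fast]=14≠a[slow]=13 write a[10]=14, slow++,fast++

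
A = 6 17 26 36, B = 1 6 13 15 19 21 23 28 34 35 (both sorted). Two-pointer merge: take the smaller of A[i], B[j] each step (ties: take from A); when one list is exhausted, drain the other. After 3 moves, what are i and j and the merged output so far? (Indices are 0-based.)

[i=0,j=0] A[i]=6>B[j]=1 take 1 → j++
[i=0,j=1] A[i]=6<=B[j]=6 take 6 → i++
[i=1,j=1] A[i]=17>B[j]=6 take 6 → j++

i=1, j=2, merged so far=[1, 6, 6]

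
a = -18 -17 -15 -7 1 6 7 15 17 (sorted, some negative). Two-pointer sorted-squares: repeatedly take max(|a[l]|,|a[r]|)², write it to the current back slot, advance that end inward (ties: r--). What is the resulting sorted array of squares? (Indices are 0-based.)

[0,8] |-18|>|17| out[8]=324 → l++
[1,8] |-17|<=|17| out[7]=289 → r--
[1,7] |-17|>|15| out[6]=289 → l++
[2,7] |-15|<=|15| out[5]=225 → r--
[2,6] |-15|>|7| out[4]=225 → l++
[3,6] |-7|<=|7| out[3]=49 → r--
[3,5] |-7|>|6| out[2]=49 → l++
[4,5] |1|<=|6| out[1]=36 → r--
[4,4] |1|<=|1| out[0]=1 → r--

[1, 36, 49, 49, 225, 225, 289, 289, 324]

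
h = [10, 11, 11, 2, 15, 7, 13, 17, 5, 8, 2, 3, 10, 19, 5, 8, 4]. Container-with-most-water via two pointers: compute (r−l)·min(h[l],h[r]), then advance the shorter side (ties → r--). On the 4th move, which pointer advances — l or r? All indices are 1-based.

l=1 r=17: min(10,4)*16=64 best=64 *, r--
l=1 r=16: min(10,8)*15=120 best=120 *, r--
l=1 r=15: min(10,5)*14=70 best=120, r--
l=1 r=14: min(10,19)*13=130 best=130 *, l++

l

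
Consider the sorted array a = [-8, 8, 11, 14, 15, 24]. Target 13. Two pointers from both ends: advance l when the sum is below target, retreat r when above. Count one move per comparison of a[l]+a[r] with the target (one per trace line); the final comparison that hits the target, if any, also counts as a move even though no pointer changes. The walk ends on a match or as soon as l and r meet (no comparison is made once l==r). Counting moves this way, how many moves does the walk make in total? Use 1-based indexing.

5 moves

[1,6] -8+24=16 >13 → r--
[1,5] -8+15=7 <13 → l++
[2,5] 8+15=23 >13 → r--
[2,4] 8+14=22 >13 → r--
[2,3] 8+11=19 >13 → r--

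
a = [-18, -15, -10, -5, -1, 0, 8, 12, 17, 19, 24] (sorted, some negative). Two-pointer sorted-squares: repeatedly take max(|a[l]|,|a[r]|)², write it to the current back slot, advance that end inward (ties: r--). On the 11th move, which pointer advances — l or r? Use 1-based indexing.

r

[1,11] |-18|<=|24| out[11]=576 → r--
[1,10] |-18|<=|19| out[10]=361 → r--
[1,9] |-18|>|17| out[9]=324 → l++
[2,9] |-15|<=|17| out[8]=289 → r--
[2,8] |-15|>|12| out[7]=225 → l++
[3,8] |-10|<=|12| out[6]=144 → r--
[3,7] |-10|>|8| out[5]=100 → l++
[4,7] |-5|<=|8| out[4]=64 → r--
[4,6] |-5|>|0| out[3]=25 → l++
[5,6] |-1|>|0| out[2]=1 → l++
[6,6] |0|<=|0| out[1]=0 → r--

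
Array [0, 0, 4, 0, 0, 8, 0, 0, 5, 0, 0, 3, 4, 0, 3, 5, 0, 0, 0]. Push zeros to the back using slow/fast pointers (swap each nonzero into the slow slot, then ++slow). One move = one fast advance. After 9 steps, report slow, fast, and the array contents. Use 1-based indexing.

(s=1,f=1) a[fast]=0 → fast++
(s=1,f=2) a[fast]=0 → fast++
(s=1,f=3) a[fast]=4≠0 swap→a[1]=4 → slow++,fast++
(s=2,f=4) a[fast]=0 → fast++
(s=2,f=5) a[fast]=0 → fast++
(s=2,f=6) a[fast]=8≠0 swap→a[2]=8 → slow++,fast++
(s=3,f=7) a[fast]=0 → fast++
(s=3,f=8) a[fast]=0 → fast++
(s=3,f=9) a[fast]=5≠0 swap→a[3]=5 → slow++,fast++

slow=4, fast=10, a=[4, 8, 5, 0, 0, 0, 0, 0, 0, 0, 0, 3, 4, 0, 3, 5, 0, 0, 0]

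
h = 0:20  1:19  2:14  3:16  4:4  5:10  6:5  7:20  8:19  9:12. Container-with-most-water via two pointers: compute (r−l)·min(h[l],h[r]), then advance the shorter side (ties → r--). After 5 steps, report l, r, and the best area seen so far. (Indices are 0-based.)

l=0, r=4, best area=152

l=0 r=9: min(20,12)*9=108 best=108 *, r--
l=0 r=8: min(20,19)*8=152 best=152 *, r--
l=0 r=7: min(20,20)*7=140 best=152, r--
l=0 r=6: min(20,5)*6=30 best=152, r--
l=0 r=5: min(20,10)*5=50 best=152, r--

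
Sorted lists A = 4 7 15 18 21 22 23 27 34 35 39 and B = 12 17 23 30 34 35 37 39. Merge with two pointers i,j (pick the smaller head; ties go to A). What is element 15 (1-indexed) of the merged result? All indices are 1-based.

i=1 j=1: A[i]=4<=B[j]=12 take 4, i++
i=2 j=1: A[i]=7<=B[j]=12 take 7, i++
i=3 j=1: A[i]=15>B[j]=12 take 12, j++
i=3 j=2: A[i]=15<=B[j]=17 take 15, i++
i=4 j=2: A[i]=18>B[j]=17 take 17, j++
i=4 j=3: A[i]=18<=B[j]=23 take 18, i++
i=5 j=3: A[i]=21<=B[j]=23 take 21, i++
i=6 j=3: A[i]=22<=B[j]=23 take 22, i++
i=7 j=3: A[i]=23<=B[j]=23 take 23, i++
i=8 j=3: A[i]=27>B[j]=23 take 23, j++
i=8 j=4: A[i]=27<=B[j]=30 take 27, i++
i=9 j=4: A[i]=34>B[j]=30 take 30, j++
i=9 j=5: A[i]=34<=B[j]=34 take 34, i++
i=10 j=5: A[i]=35>B[j]=34 take 34, j++
i=10 j=6: A[i]=35<=B[j]=35 take 35, i++
i=11 j=6: A[i]=39>B[j]=35 take 35, j++
i=11 j=7: A[i]=39>B[j]=37 take 37, j++
i=11 j=8: A[i]=39<=B[j]=39 take 39, i++
i=12 j=8: A done, take B[j]=39, j++

merged[15] = 35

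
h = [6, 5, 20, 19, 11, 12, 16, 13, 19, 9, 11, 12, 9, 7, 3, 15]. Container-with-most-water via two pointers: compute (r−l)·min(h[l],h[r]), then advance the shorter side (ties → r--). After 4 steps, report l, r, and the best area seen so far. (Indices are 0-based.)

l=2, r=13, best area=195

[0,15] min(6,15)*15=90 best=90 * → l++
[1,15] min(5,15)*14=70 best=90 → l++
[2,15] min(20,15)*13=195 best=195 * → r--
[2,14] min(20,3)*12=36 best=195 → r--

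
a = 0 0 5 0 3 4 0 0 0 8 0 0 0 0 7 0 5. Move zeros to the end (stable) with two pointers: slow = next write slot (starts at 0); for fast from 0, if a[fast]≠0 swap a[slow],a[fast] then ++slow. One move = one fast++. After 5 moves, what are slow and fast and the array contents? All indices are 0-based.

slow=0 fast=0: a[fast]=0, fast++
slow=0 fast=1: a[fast]=0, fast++
slow=0 fast=2: a[fast]=5≠0 swap→a[0]=5, slow++,fast++
slow=1 fast=3: a[fast]=0, fast++
slow=1 fast=4: a[fast]=3≠0 swap→a[1]=3, slow++,fast++

slow=2, fast=5, a=[5, 3, 0, 0, 0, 4, 0, 0, 0, 8, 0, 0, 0, 0, 7, 0, 5]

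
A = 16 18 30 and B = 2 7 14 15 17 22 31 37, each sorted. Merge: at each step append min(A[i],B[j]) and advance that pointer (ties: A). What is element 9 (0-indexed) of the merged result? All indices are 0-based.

merged[9] = 31

[i=0,j=0] A[i]=16>B[j]=2 take 2 → j++
[i=0,j=1] A[i]=16>B[j]=7 take 7 → j++
[i=0,j=2] A[i]=16>B[j]=14 take 14 → j++
[i=0,j=3] A[i]=16>B[j]=15 take 15 → j++
[i=0,j=4] A[i]=16<=B[j]=17 take 16 → i++
[i=1,j=4] A[i]=18>B[j]=17 take 17 → j++
[i=1,j=5] A[i]=18<=B[j]=22 take 18 → i++
[i=2,j=5] A[i]=30>B[j]=22 take 22 → j++
[i=2,j=6] A[i]=30<=B[j]=31 take 30 → i++
[i=3,j=6] A done, take B[j]=31 → j++
[i=3,j=7] A done, take B[j]=37 → j++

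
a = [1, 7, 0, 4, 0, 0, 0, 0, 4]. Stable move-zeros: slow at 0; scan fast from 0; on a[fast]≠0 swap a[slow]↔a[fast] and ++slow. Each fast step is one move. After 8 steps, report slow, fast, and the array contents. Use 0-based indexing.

slow=3, fast=8, a=[1, 7, 4, 0, 0, 0, 0, 0, 4]

slow=0 fast=0: a[fast]=1≠0 swap→a[0]=1, slow++,fast++
slow=1 fast=1: a[fast]=7≠0 swap→a[1]=7, slow++,fast++
slow=2 fast=2: a[fast]=0, fast++
slow=2 fast=3: a[fast]=4≠0 swap→a[2]=4, slow++,fast++
slow=3 fast=4: a[fast]=0, fast++
slow=3 fast=5: a[fast]=0, fast++
slow=3 fast=6: a[fast]=0, fast++
slow=3 fast=7: a[fast]=0, fast++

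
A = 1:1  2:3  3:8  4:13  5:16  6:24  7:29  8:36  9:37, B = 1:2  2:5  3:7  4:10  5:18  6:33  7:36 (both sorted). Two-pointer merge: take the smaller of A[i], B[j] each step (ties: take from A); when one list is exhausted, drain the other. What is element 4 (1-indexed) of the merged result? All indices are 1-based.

i=1 j=1: A[i]=1<=B[j]=2 take 1, i++
i=2 j=1: A[i]=3>B[j]=2 take 2, j++
i=2 j=2: A[i]=3<=B[j]=5 take 3, i++
i=3 j=2: A[i]=8>B[j]=5 take 5, j++
i=3 j=3: A[i]=8>B[j]=7 take 7, j++
i=3 j=4: A[i]=8<=B[j]=10 take 8, i++
i=4 j=4: A[i]=13>B[j]=10 take 10, j++
i=4 j=5: A[i]=13<=B[j]=18 take 13, i++
i=5 j=5: A[i]=16<=B[j]=18 take 16, i++
i=6 j=5: A[i]=24>B[j]=18 take 18, j++
i=6 j=6: A[i]=24<=B[j]=33 take 24, i++
i=7 j=6: A[i]=29<=B[j]=33 take 29, i++
i=8 j=6: A[i]=36>B[j]=33 take 33, j++
i=8 j=7: A[i]=36<=B[j]=36 take 36, i++
i=9 j=7: A[i]=37>B[j]=36 take 36, j++
i=9 j=8: B done, take A[i]=37, i++

merged[4] = 5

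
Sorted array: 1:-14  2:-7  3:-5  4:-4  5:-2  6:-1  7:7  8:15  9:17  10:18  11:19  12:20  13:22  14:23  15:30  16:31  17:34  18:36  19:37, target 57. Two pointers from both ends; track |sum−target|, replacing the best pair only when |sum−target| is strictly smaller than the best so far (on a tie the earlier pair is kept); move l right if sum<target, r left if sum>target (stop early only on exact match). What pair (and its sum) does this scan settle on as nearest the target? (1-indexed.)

l=1 r=19: -14+37=23 d=34 *, l++
l=2 r=19: -7+37=30 d=27 *, l++
l=3 r=19: -5+37=32 d=25 *, l++
l=4 r=19: -4+37=33 d=24 *, l++
l=5 r=19: -2+37=35 d=22 *, l++
l=6 r=19: -1+37=36 d=21 *, l++
l=7 r=19: 7+37=44 d=13 *, l++
l=8 r=19: 15+37=52 d=5 *, l++
l=9 r=19: 17+37=54 d=3 *, l++
l=10 r=19: 18+37=55 d=2 *, l++
l=11 r=19: 19+37=56 d=1 *, l++
l=12 r=19: 20+37=57 d=0 *, stop

pair (20, 37) with sum 57 (|Δ|=0)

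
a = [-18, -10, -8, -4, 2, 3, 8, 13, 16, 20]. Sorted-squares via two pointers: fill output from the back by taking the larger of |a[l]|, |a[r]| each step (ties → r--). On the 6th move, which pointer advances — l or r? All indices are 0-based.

l=0 r=9: |-18|<=|20| out[9]=400, r--
l=0 r=8: |-18|>|16| out[8]=324, l++
l=1 r=8: |-10|<=|16| out[7]=256, r--
l=1 r=7: |-10|<=|13| out[6]=169, r--
l=1 r=6: |-10|>|8| out[5]=100, l++
l=2 r=6: |-8|<=|8| out[4]=64, r--

r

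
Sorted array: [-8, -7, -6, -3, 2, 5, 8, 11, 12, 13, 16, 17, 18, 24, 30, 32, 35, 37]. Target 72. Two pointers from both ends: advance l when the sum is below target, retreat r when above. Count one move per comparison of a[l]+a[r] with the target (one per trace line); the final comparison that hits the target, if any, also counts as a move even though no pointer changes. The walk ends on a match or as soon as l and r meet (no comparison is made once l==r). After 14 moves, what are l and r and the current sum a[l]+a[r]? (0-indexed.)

[0,17] -8+37=29 <72 → l++
[1,17] -7+37=30 <72 → l++
[2,17] -6+37=31 <72 → l++
[3,17] -3+37=34 <72 → l++
[4,17] 2+37=39 <72 → l++
[5,17] 5+37=42 <72 → l++
[6,17] 8+37=45 <72 → l++
[7,17] 11+37=48 <72 → l++
[8,17] 12+37=49 <72 → l++
[9,17] 13+37=50 <72 → l++
[10,17] 16+37=53 <72 → l++
[11,17] 17+37=54 <72 → l++
[12,17] 18+37=55 <72 → l++
[13,17] 24+37=61 <72 → l++

l=14, r=17, sum=67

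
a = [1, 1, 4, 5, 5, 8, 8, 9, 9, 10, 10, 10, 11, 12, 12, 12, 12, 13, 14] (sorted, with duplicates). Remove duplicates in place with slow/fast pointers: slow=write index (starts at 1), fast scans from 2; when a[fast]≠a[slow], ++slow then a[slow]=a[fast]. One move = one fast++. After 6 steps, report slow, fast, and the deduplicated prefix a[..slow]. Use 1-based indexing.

(s=1,f=2) a[fast]=1=a[slow] dup → fast++
(s=1,f=3) a[fast]=4≠a[slow]=1 write a[2]=4 → slow++,fast++
(s=2,f=4) a[fast]=5≠a[slow]=4 write a[3]=5 → slow++,fast++
(s=3,f=5) a[fast]=5=a[slow] dup → fast++
(s=3,f=6) a[fast]=8≠a[slow]=5 write a[4]=8 → slow++,fast++
(s=4,f=7) a[fast]=8=a[slow] dup → fast++

slow=4, fast=8, prefix=[1, 4, 5, 8]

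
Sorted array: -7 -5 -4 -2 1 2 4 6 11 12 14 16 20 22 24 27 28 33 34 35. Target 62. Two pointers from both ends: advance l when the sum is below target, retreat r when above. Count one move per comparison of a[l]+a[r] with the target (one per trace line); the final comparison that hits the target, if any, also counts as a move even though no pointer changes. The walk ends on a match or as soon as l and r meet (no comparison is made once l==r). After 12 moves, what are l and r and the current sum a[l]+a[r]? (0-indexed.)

l=12, r=19, sum=55

[0,19] -7+35=28 <62 → l++
[1,19] -5+35=30 <62 → l++
[2,19] -4+35=31 <62 → l++
[3,19] -2+35=33 <62 → l++
[4,19] 1+35=36 <62 → l++
[5,19] 2+35=37 <62 → l++
[6,19] 4+35=39 <62 → l++
[7,19] 6+35=41 <62 → l++
[8,19] 11+35=46 <62 → l++
[9,19] 12+35=47 <62 → l++
[10,19] 14+35=49 <62 → l++
[11,19] 16+35=51 <62 → l++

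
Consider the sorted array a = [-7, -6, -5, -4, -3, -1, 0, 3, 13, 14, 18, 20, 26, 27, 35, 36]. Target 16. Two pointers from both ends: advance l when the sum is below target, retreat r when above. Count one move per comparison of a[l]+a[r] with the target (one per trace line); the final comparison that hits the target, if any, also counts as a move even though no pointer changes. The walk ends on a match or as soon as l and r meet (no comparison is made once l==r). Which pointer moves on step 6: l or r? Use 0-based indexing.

[0,15] -7+36=29 >16 → r--
[0,14] -7+35=28 >16 → r--
[0,13] -7+27=20 >16 → r--
[0,12] -7+26=19 >16 → r--
[0,11] -7+20=13 <16 → l++
[1,11] -6+20=14 <16 → l++

l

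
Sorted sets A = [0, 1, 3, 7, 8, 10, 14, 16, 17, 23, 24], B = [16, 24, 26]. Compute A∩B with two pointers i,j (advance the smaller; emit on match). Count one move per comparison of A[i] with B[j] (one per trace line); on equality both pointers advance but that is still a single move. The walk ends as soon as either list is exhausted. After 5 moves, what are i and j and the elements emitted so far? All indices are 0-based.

i=5, j=0, emitted=[]

i=0 j=0: 0<16, i++
i=1 j=0: 1<16, i++
i=2 j=0: 3<16, i++
i=3 j=0: 7<16, i++
i=4 j=0: 8<16, i++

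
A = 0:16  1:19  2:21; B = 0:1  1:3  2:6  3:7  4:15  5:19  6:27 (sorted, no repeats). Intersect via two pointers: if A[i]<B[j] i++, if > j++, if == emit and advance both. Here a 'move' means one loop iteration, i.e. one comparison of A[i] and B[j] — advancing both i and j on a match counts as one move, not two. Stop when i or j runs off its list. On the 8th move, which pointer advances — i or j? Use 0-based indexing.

i

i=0 j=0: 16>1, j++
i=0 j=1: 16>3, j++
i=0 j=2: 16>6, j++
i=0 j=3: 16>7, j++
i=0 j=4: 16>15, j++
i=0 j=5: 16<19, i++
i=1 j=5: 19==19 emit, i++,j++
i=2 j=6: 21<27, i++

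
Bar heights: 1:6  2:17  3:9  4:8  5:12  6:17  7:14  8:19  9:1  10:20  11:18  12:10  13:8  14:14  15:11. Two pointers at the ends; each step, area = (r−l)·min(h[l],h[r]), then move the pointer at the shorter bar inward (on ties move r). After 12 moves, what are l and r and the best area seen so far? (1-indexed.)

l=8, r=10, best area=168

l=1 r=15: min(6,11)*14=84 best=84 *, l++
l=2 r=15: min(17,11)*13=143 best=143 *, r--
l=2 r=14: min(17,14)*12=168 best=168 *, r--
l=2 r=13: min(17,8)*11=88 best=168, r--
l=2 r=12: min(17,10)*10=100 best=168, r--
l=2 r=11: min(17,18)*9=153 best=168, l++
l=3 r=11: min(9,18)*8=72 best=168, l++
l=4 r=11: min(8,18)*7=56 best=168, l++
l=5 r=11: min(12,18)*6=72 best=168, l++
l=6 r=11: min(17,18)*5=85 best=168, l++
l=7 r=11: min(14,18)*4=56 best=168, l++
l=8 r=11: min(19,18)*3=54 best=168, r--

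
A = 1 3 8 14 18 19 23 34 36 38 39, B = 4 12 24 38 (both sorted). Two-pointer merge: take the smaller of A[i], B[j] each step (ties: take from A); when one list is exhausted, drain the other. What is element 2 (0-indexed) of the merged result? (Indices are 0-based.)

merged[2] = 4

i=0 j=0: A[i]=1<=B[j]=4 take 1, i++
i=1 j=0: A[i]=3<=B[j]=4 take 3, i++
i=2 j=0: A[i]=8>B[j]=4 take 4, j++
i=2 j=1: A[i]=8<=B[j]=12 take 8, i++
i=3 j=1: A[i]=14>B[j]=12 take 12, j++
i=3 j=2: A[i]=14<=B[j]=24 take 14, i++
i=4 j=2: A[i]=18<=B[j]=24 take 18, i++
i=5 j=2: A[i]=19<=B[j]=24 take 19, i++
i=6 j=2: A[i]=23<=B[j]=24 take 23, i++
i=7 j=2: A[i]=34>B[j]=24 take 24, j++
i=7 j=3: A[i]=34<=B[j]=38 take 34, i++
i=8 j=3: A[i]=36<=B[j]=38 take 36, i++
i=9 j=3: A[i]=38<=B[j]=38 take 38, i++
i=10 j=3: A[i]=39>B[j]=38 take 38, j++
i=10 j=4: B done, take A[i]=39, i++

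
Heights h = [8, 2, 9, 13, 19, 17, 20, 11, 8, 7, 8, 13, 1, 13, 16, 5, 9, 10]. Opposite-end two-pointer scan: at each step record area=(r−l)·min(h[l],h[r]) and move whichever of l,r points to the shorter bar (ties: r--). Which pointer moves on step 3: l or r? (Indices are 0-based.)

l=0 r=17: min(8,10)*17=136 best=136 *, l++
l=1 r=17: min(2,10)*16=32 best=136, l++
l=2 r=17: min(9,10)*15=135 best=136, l++

l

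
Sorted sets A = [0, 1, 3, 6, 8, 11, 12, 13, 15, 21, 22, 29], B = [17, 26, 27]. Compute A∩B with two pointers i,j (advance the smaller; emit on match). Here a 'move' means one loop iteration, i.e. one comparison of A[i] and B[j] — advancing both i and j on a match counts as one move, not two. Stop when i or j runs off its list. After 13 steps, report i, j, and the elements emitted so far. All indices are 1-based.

i=12, j=3, emitted=[]

i=1 j=1: 0<17, i++
i=2 j=1: 1<17, i++
i=3 j=1: 3<17, i++
i=4 j=1: 6<17, i++
i=5 j=1: 8<17, i++
i=6 j=1: 11<17, i++
i=7 j=1: 12<17, i++
i=8 j=1: 13<17, i++
i=9 j=1: 15<17, i++
i=10 j=1: 21>17, j++
i=10 j=2: 21<26, i++
i=11 j=2: 22<26, i++
i=12 j=2: 29>26, j++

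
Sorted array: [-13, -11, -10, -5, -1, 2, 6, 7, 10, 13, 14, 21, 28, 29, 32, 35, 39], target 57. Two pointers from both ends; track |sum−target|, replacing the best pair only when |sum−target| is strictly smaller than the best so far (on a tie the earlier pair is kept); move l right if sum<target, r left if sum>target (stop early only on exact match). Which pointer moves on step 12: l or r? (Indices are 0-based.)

[0,16] -13+39=26 d=31 * → l++
[1,16] -11+39=28 d=29 * → l++
[2,16] -10+39=29 d=28 * → l++
[3,16] -5+39=34 d=23 * → l++
[4,16] -1+39=38 d=19 * → l++
[5,16] 2+39=41 d=16 * → l++
[6,16] 6+39=45 d=12 * → l++
[7,16] 7+39=46 d=11 * → l++
[8,16] 10+39=49 d=8 * → l++
[9,16] 13+39=52 d=5 * → l++
[10,16] 14+39=53 d=4 * → l++
[11,16] 21+39=60 d=3 * → r--

r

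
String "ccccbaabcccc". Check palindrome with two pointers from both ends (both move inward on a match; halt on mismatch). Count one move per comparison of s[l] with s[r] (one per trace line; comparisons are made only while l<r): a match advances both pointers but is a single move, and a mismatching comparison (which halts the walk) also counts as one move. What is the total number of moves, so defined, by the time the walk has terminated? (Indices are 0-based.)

[0,11] 'c'=='c' → l++,r--
[1,10] 'c'=='c' → l++,r--
[2,9] 'c'=='c' → l++,r--
[3,8] 'c'=='c' → l++,r--
[4,7] 'b'=='b' → l++,r--
[5,6] 'a'=='a' → l++,r--

6 moves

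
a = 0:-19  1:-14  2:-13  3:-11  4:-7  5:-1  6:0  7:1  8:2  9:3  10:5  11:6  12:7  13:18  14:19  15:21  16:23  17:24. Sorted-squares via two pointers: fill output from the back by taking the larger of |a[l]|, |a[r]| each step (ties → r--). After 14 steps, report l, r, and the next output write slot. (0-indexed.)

l=5, r=8, next write slot=3

[0,17] |-19|<=|24| out[17]=576 → r--
[0,16] |-19|<=|23| out[16]=529 → r--
[0,15] |-19|<=|21| out[15]=441 → r--
[0,14] |-19|<=|19| out[14]=361 → r--
[0,13] |-19|>|18| out[13]=361 → l++
[1,13] |-14|<=|18| out[12]=324 → r--
[1,12] |-14|>|7| out[11]=196 → l++
[2,12] |-13|>|7| out[10]=169 → l++
[3,12] |-11|>|7| out[9]=121 → l++
[4,12] |-7|<=|7| out[8]=49 → r--
[4,11] |-7|>|6| out[7]=49 → l++
[5,11] |-1|<=|6| out[6]=36 → r--
[5,10] |-1|<=|5| out[5]=25 → r--
[5,9] |-1|<=|3| out[4]=9 → r--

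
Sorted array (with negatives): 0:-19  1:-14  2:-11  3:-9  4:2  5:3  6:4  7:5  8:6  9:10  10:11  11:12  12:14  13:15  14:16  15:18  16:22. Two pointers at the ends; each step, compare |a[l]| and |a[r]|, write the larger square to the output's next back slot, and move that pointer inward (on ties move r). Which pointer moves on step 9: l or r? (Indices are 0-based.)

l=0 r=16: |-19|<=|22| out[16]=484, r--
l=0 r=15: |-19|>|18| out[15]=361, l++
l=1 r=15: |-14|<=|18| out[14]=324, r--
l=1 r=14: |-14|<=|16| out[13]=256, r--
l=1 r=13: |-14|<=|15| out[12]=225, r--
l=1 r=12: |-14|<=|14| out[11]=196, r--
l=1 r=11: |-14|>|12| out[10]=196, l++
l=2 r=11: |-11|<=|12| out[9]=144, r--
l=2 r=10: |-11|<=|11| out[8]=121, r--

r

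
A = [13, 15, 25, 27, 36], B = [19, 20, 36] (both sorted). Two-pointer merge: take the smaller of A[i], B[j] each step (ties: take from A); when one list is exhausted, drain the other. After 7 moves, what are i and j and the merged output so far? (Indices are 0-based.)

i=5, j=2, merged so far=[13, 15, 19, 20, 25, 27, 36]

[i=0,j=0] A[i]=13<=B[j]=19 take 13 → i++
[i=1,j=0] A[i]=15<=B[j]=19 take 15 → i++
[i=2,j=0] A[i]=25>B[j]=19 take 19 → j++
[i=2,j=1] A[i]=25>B[j]=20 take 20 → j++
[i=2,j=2] A[i]=25<=B[j]=36 take 25 → i++
[i=3,j=2] A[i]=27<=B[j]=36 take 27 → i++
[i=4,j=2] A[i]=36<=B[j]=36 take 36 → i++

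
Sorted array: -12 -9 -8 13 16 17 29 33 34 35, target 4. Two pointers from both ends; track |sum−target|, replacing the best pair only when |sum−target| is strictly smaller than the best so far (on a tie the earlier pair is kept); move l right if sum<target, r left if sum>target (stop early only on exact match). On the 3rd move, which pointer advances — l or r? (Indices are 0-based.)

r

[0,9] -12+35=23 d=19 * → r--
[0,8] -12+34=22 d=18 * → r--
[0,7] -12+33=21 d=17 * → r--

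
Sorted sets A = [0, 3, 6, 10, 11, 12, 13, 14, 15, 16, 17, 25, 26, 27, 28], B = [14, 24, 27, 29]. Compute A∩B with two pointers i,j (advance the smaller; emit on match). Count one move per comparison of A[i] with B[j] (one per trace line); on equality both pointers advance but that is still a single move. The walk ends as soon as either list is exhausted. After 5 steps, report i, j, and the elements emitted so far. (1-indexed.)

[i=1,j=1] 0<14 → i++
[i=2,j=1] 3<14 → i++
[i=3,j=1] 6<14 → i++
[i=4,j=1] 10<14 → i++
[i=5,j=1] 11<14 → i++

i=6, j=1, emitted=[]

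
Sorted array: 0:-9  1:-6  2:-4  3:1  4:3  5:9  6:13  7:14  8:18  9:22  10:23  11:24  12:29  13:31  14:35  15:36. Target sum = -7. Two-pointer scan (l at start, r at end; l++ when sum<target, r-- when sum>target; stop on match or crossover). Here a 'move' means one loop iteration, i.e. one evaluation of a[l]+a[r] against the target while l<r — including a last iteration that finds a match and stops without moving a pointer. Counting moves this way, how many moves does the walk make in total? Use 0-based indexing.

l=0 r=15: -9+36=27 >-7, r--
l=0 r=14: -9+35=26 >-7, r--
l=0 r=13: -9+31=22 >-7, r--
l=0 r=12: -9+29=20 >-7, r--
l=0 r=11: -9+24=15 >-7, r--
l=0 r=10: -9+23=14 >-7, r--
l=0 r=9: -9+22=13 >-7, r--
l=0 r=8: -9+18=9 >-7, r--
l=0 r=7: -9+14=5 >-7, r--
l=0 r=6: -9+13=4 >-7, r--
l=0 r=5: -9+9=0 >-7, r--
l=0 r=4: -9+3=-6 >-7, r--
l=0 r=3: -9+1=-8 <-7, l++
l=1 r=3: -6+1=-5 >-7, r--
l=1 r=2: -6+-4=-10 <-7, l++

15 moves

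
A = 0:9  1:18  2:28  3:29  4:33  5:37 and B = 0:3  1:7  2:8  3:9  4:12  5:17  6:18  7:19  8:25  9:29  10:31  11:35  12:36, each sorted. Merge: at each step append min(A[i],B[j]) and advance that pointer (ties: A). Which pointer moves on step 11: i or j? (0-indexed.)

i=0 j=0: A[i]=9>B[j]=3 take 3, j++
i=0 j=1: A[i]=9>B[j]=7 take 7, j++
i=0 j=2: A[i]=9>B[j]=8 take 8, j++
i=0 j=3: A[i]=9<=B[j]=9 take 9, i++
i=1 j=3: A[i]=18>B[j]=9 take 9, j++
i=1 j=4: A[i]=18>B[j]=12 take 12, j++
i=1 j=5: A[i]=18>B[j]=17 take 17, j++
i=1 j=6: A[i]=18<=B[j]=18 take 18, i++
i=2 j=6: A[i]=28>B[j]=18 take 18, j++
i=2 j=7: A[i]=28>B[j]=19 take 19, j++
i=2 j=8: A[i]=28>B[j]=25 take 25, j++

j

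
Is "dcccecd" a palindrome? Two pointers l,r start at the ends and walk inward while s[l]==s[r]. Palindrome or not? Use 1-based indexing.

not a palindrome (mismatch at 3,5)

l=1 r=7: 'd'=='d', l++,r--
l=2 r=6: 'c'=='c', l++,r--
l=3 r=5: 'c'!='e', stop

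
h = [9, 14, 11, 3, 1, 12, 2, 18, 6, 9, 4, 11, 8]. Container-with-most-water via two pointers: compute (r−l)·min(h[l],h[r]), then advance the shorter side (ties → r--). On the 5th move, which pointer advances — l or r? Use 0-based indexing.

l=0 r=12: min(9,8)*12=96 best=96 *, r--
l=0 r=11: min(9,11)*11=99 best=99 *, l++
l=1 r=11: min(14,11)*10=110 best=110 *, r--
l=1 r=10: min(14,4)*9=36 best=110, r--
l=1 r=9: min(14,9)*8=72 best=110, r--

r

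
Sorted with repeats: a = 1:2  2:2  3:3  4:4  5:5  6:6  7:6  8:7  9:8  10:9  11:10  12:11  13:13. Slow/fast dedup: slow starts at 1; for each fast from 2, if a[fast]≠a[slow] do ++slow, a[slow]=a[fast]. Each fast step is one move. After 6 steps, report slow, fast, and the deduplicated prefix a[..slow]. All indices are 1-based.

slow=5, fast=8, prefix=[2, 3, 4, 5, 6]

(s=1,f=2) a[fast]=2=a[slow] dup → fast++
(s=1,f=3) a[fast]=3≠a[slow]=2 write a[2]=3 → slow++,fast++
(s=2,f=4) a[fast]=4≠a[slow]=3 write a[3]=4 → slow++,fast++
(s=3,f=5) a[fast]=5≠a[slow]=4 write a[4]=5 → slow++,fast++
(s=4,f=6) a[fast]=6≠a[slow]=5 write a[5]=6 → slow++,fast++
(s=5,f=7) a[fast]=6=a[slow] dup → fast++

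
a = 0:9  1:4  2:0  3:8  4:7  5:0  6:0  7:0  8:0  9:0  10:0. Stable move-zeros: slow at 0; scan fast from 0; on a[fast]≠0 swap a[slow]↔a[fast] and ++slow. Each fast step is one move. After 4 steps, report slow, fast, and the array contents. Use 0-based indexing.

slow=3, fast=4, a=[9, 4, 8, 0, 7, 0, 0, 0, 0, 0, 0]

(s=0,f=0) a[fast]=9≠0 swap→a[0]=9 → slow++,fast++
(s=1,f=1) a[fast]=4≠0 swap→a[1]=4 → slow++,fast++
(s=2,f=2) a[fast]=0 → fast++
(s=2,f=3) a[fast]=8≠0 swap→a[2]=8 → slow++,fast++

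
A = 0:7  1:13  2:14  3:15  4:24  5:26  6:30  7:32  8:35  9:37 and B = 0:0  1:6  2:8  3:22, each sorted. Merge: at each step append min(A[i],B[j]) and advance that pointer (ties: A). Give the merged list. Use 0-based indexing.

[i=0,j=0] A[i]=7>B[j]=0 take 0 → j++
[i=0,j=1] A[i]=7>B[j]=6 take 6 → j++
[i=0,j=2] A[i]=7<=B[j]=8 take 7 → i++
[i=1,j=2] A[i]=13>B[j]=8 take 8 → j++
[i=1,j=3] A[i]=13<=B[j]=22 take 13 → i++
[i=2,j=3] A[i]=14<=B[j]=22 take 14 → i++
[i=3,j=3] A[i]=15<=B[j]=22 take 15 → i++
[i=4,j=3] A[i]=24>B[j]=22 take 22 → j++
[i=4,j=4] B done, take A[i]=24 → i++
[i=5,j=4] B done, take A[i]=26 → i++
[i=6,j=4] B done, take A[i]=30 → i++
[i=7,j=4] B done, take A[i]=32 → i++
[i=8,j=4] B done, take A[i]=35 → i++
[i=9,j=4] B done, take A[i]=37 → i++

[0, 6, 7, 8, 13, 14, 15, 22, 24, 26, 30, 32, 35, 37]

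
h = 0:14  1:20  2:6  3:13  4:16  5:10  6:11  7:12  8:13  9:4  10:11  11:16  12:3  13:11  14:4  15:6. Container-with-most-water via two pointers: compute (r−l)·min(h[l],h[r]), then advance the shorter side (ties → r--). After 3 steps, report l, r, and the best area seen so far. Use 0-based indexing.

l=0, r=12, best area=143

[0,15] min(14,6)*15=90 best=90 * → r--
[0,14] min(14,4)*14=56 best=90 → r--
[0,13] min(14,11)*13=143 best=143 * → r--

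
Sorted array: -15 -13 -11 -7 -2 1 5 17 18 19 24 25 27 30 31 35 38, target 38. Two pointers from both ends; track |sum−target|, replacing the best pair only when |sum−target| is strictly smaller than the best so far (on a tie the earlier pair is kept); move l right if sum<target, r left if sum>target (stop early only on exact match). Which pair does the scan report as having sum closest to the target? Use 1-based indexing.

pair (1, 38) with sum 39 (|Δ|=1)

[1,17] -15+38=23 d=15 * → l++
[2,17] -13+38=25 d=13 * → l++
[3,17] -11+38=27 d=11 * → l++
[4,17] -7+38=31 d=7 * → l++
[5,17] -2+38=36 d=2 * → l++
[6,17] 1+38=39 d=1 * → r--
[6,16] 1+35=36 d=2 → l++
[7,16] 5+35=40 d=2 → r--
[7,15] 5+31=36 d=2 → l++
[8,15] 17+31=48 d=10 → r--
[8,14] 17+30=47 d=9 → r--
[8,13] 17+27=44 d=6 → r--
[8,12] 17+25=42 d=4 → r--
[8,11] 17+24=41 d=3 → r--
[8,10] 17+19=36 d=2 → l++
[9,10] 18+19=37 d=1 → l++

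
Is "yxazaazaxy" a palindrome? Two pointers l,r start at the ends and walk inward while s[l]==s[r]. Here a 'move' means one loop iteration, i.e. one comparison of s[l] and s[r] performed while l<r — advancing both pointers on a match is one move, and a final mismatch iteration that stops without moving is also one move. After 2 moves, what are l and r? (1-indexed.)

l=3, r=8

l=1 r=10: 'y'=='y', l++,r--
l=2 r=9: 'x'=='x', l++,r--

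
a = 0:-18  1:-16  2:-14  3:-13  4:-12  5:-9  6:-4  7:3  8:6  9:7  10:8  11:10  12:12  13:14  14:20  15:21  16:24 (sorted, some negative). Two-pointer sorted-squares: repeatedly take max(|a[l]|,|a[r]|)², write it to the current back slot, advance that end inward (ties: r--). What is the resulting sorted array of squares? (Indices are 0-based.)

[0,16] |-18|<=|24| out[16]=576 → r--
[0,15] |-18|<=|21| out[15]=441 → r--
[0,14] |-18|<=|20| out[14]=400 → r--
[0,13] |-18|>|14| out[13]=324 → l++
[1,13] |-16|>|14| out[12]=256 → l++
[2,13] |-14|<=|14| out[11]=196 → r--
[2,12] |-14|>|12| out[10]=196 → l++
[3,12] |-13|>|12| out[9]=169 → l++
[4,12] |-12|<=|12| out[8]=144 → r--
[4,11] |-12|>|10| out[7]=144 → l++
[5,11] |-9|<=|10| out[6]=100 → r--
[5,10] |-9|>|8| out[5]=81 → l++
[6,10] |-4|<=|8| out[4]=64 → r--
[6,9] |-4|<=|7| out[3]=49 → r--
[6,8] |-4|<=|6| out[2]=36 → r--
[6,7] |-4|>|3| out[1]=16 → l++
[7,7] |3|<=|3| out[0]=9 → r--

[9, 16, 36, 49, 64, 81, 100, 144, 144, 169, 196, 196, 256, 324, 400, 441, 576]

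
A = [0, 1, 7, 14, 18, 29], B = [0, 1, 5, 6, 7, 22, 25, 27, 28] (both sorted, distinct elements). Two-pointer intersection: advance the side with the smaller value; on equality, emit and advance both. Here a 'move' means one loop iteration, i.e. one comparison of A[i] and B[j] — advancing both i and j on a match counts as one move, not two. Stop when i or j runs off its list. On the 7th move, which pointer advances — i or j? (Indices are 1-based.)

i

i=1 j=1: 0==0 emit, i++,j++
i=2 j=2: 1==1 emit, i++,j++
i=3 j=3: 7>5, j++
i=3 j=4: 7>6, j++
i=3 j=5: 7==7 emit, i++,j++
i=4 j=6: 14<22, i++
i=5 j=6: 18<22, i++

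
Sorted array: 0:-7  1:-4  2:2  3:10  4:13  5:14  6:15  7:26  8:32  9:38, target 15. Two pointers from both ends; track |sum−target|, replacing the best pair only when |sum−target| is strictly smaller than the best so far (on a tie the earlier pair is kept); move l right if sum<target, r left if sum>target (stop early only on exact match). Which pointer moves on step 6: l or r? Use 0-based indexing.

r

[0,9] -7+38=31 d=16 * → r--
[0,8] -7+32=25 d=10 * → r--
[0,7] -7+26=19 d=4 * → r--
[0,6] -7+15=8 d=7 → l++
[1,6] -4+15=11 d=4 → l++
[2,6] 2+15=17 d=2 * → r--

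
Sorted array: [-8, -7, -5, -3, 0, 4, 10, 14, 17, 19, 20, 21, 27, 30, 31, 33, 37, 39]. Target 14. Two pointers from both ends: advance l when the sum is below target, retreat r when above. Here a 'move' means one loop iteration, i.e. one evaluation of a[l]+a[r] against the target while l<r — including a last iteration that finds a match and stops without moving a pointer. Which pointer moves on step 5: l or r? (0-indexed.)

l=0 r=17: -8+39=31 >14, r--
l=0 r=16: -8+37=29 >14, r--
l=0 r=15: -8+33=25 >14, r--
l=0 r=14: -8+31=23 >14, r--
l=0 r=13: -8+30=22 >14, r--

r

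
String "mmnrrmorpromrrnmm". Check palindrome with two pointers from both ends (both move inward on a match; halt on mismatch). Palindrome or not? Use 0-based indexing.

palindrome

l=0 r=16: 'm'=='m', l++,r--
l=1 r=15: 'm'=='m', l++,r--
l=2 r=14: 'n'=='n', l++,r--
l=3 r=13: 'r'=='r', l++,r--
l=4 r=12: 'r'=='r', l++,r--
l=5 r=11: 'm'=='m', l++,r--
l=6 r=10: 'o'=='o', l++,r--
l=7 r=9: 'r'=='r', l++,r--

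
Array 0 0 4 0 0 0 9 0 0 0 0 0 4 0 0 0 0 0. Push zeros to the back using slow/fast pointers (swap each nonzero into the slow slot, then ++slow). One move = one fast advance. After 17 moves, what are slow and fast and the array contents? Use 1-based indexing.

slow=4, fast=18, a=[4, 9, 4, 0, 0, 0, 0, 0, 0, 0, 0, 0, 0, 0, 0, 0, 0, 0]

slow=1 fast=1: a[fast]=0, fast++
slow=1 fast=2: a[fast]=0, fast++
slow=1 fast=3: a[fast]=4≠0 swap→a[1]=4, slow++,fast++
slow=2 fast=4: a[fast]=0, fast++
slow=2 fast=5: a[fast]=0, fast++
slow=2 fast=6: a[fast]=0, fast++
slow=2 fast=7: a[fast]=9≠0 swap→a[2]=9, slow++,fast++
slow=3 fast=8: a[fast]=0, fast++
slow=3 fast=9: a[fast]=0, fast++
slow=3 fast=10: a[fast]=0, fast++
slow=3 fast=11: a[fast]=0, fast++
slow=3 fast=12: a[fast]=0, fast++
slow=3 fast=13: a[fast]=4≠0 swap→a[3]=4, slow++,fast++
slow=4 fast=14: a[fast]=0, fast++
slow=4 fast=15: a[fast]=0, fast++
slow=4 fast=16: a[fast]=0, fast++
slow=4 fast=17: a[fast]=0, fast++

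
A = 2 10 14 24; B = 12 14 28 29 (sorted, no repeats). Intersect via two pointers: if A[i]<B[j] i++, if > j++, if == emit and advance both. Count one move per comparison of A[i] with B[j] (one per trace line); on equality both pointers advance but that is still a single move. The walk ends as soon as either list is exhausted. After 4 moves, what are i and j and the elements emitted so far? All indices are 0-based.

i=3, j=2, emitted=[14]

[i=0,j=0] 2<12 → i++
[i=1,j=0] 10<12 → i++
[i=2,j=0] 14>12 → j++
[i=2,j=1] 14==14 emit → i++,j++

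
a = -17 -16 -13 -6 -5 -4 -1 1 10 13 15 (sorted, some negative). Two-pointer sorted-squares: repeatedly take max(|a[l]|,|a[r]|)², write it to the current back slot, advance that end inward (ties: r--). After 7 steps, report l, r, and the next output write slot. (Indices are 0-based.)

[0,10] |-17|>|15| out[10]=289 → l++
[1,10] |-16|>|15| out[9]=256 → l++
[2,10] |-13|<=|15| out[8]=225 → r--
[2,9] |-13|<=|13| out[7]=169 → r--
[2,8] |-13|>|10| out[6]=169 → l++
[3,8] |-6|<=|10| out[5]=100 → r--
[3,7] |-6|>|1| out[4]=36 → l++

l=4, r=7, next write slot=3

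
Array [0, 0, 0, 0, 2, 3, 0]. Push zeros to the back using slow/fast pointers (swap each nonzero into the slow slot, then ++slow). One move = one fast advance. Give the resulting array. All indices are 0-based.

[2, 3, 0, 0, 0, 0, 0]

slow=0 fast=0: a[fast]=0, fast++
slow=0 fast=1: a[fast]=0, fast++
slow=0 fast=2: a[fast]=0, fast++
slow=0 fast=3: a[fast]=0, fast++
slow=0 fast=4: a[fast]=2≠0 swap→a[0]=2, slow++,fast++
slow=1 fast=5: a[fast]=3≠0 swap→a[1]=3, slow++,fast++
slow=2 fast=6: a[fast]=0, fast++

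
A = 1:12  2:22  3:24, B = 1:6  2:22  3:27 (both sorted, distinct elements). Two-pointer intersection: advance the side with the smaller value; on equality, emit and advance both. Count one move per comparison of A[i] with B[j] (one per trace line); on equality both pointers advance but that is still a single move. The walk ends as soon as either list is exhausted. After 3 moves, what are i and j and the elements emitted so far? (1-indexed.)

i=3, j=3, emitted=[22]

[i=1,j=1] 12>6 → j++
[i=1,j=2] 12<22 → i++
[i=2,j=2] 22==22 emit → i++,j++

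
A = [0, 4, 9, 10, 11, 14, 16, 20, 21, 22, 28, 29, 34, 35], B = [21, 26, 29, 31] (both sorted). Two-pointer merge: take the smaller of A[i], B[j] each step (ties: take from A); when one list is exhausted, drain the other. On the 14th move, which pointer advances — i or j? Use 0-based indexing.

i

[i=0,j=0] A[i]=0<=B[j]=21 take 0 → i++
[i=1,j=0] A[i]=4<=B[j]=21 take 4 → i++
[i=2,j=0] A[i]=9<=B[j]=21 take 9 → i++
[i=3,j=0] A[i]=10<=B[j]=21 take 10 → i++
[i=4,j=0] A[i]=11<=B[j]=21 take 11 → i++
[i=5,j=0] A[i]=14<=B[j]=21 take 14 → i++
[i=6,j=0] A[i]=16<=B[j]=21 take 16 → i++
[i=7,j=0] A[i]=20<=B[j]=21 take 20 → i++
[i=8,j=0] A[i]=21<=B[j]=21 take 21 → i++
[i=9,j=0] A[i]=22>B[j]=21 take 21 → j++
[i=9,j=1] A[i]=22<=B[j]=26 take 22 → i++
[i=10,j=1] A[i]=28>B[j]=26 take 26 → j++
[i=10,j=2] A[i]=28<=B[j]=29 take 28 → i++
[i=11,j=2] A[i]=29<=B[j]=29 take 29 → i++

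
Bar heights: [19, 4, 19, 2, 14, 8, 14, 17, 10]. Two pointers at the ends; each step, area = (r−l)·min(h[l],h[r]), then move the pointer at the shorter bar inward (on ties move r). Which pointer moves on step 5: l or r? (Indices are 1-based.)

l=1 r=9: min(19,10)*8=80 best=80 *, r--
l=1 r=8: min(19,17)*7=119 best=119 *, r--
l=1 r=7: min(19,14)*6=84 best=119, r--
l=1 r=6: min(19,8)*5=40 best=119, r--
l=1 r=5: min(19,14)*4=56 best=119, r--

r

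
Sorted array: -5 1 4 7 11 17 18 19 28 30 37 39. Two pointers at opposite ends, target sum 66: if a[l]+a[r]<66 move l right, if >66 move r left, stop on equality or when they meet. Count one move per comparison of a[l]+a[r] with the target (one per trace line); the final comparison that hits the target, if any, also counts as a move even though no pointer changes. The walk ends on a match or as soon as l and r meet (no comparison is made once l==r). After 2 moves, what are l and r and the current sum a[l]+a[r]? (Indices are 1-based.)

[1,12] -5+39=34 <66 → l++
[2,12] 1+39=40 <66 → l++

l=3, r=12, sum=43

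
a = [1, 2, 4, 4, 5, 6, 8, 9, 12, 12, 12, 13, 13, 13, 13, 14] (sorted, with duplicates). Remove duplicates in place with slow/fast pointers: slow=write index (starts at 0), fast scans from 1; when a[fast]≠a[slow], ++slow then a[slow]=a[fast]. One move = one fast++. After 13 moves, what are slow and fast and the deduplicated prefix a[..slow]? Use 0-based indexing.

slow=8, fast=14, prefix=[1, 2, 4, 5, 6, 8, 9, 12, 13]

slow=0 fast=1: a[fast]=2≠a[slow]=1 write a[1]=2, slow++,fast++
slow=1 fast=2: a[fast]=4≠a[slow]=2 write a[2]=4, slow++,fast++
slow=2 fast=3: a[fast]=4=a[slow] dup, fast++
slow=2 fast=4: a[fast]=5≠a[slow]=4 write a[3]=5, slow++,fast++
slow=3 fast=5: a[fast]=6≠a[slow]=5 write a[4]=6, slow++,fast++
slow=4 fast=6: a[fast]=8≠a[slow]=6 write a[5]=8, slow++,fast++
slow=5 fast=7: a[fast]=9≠a[slow]=8 write a[6]=9, slow++,fast++
slow=6 fast=8: a[fast]=12≠a[slow]=9 write a[7]=12, slow++,fast++
slow=7 fast=9: a[fast]=12=a[slow] dup, fast++
slow=7 fast=10: a[fast]=12=a[slow] dup, fast++
slow=7 fast=11: a[fast]=13≠a[slow]=12 write a[8]=13, slow++,fast++
slow=8 fast=12: a[fast]=13=a[slow] dup, fast++
slow=8 fast=13: a[fast]=13=a[slow] dup, fast++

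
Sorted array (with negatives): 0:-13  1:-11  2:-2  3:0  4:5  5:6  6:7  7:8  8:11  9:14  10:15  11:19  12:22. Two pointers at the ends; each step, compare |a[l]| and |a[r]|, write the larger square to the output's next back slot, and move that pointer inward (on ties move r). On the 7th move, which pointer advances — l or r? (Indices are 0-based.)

[0,12] |-13|<=|22| out[12]=484 → r--
[0,11] |-13|<=|19| out[11]=361 → r--
[0,10] |-13|<=|15| out[10]=225 → r--
[0,9] |-13|<=|14| out[9]=196 → r--
[0,8] |-13|>|11| out[8]=169 → l++
[1,8] |-11|<=|11| out[7]=121 → r--
[1,7] |-11|>|8| out[6]=121 → l++

l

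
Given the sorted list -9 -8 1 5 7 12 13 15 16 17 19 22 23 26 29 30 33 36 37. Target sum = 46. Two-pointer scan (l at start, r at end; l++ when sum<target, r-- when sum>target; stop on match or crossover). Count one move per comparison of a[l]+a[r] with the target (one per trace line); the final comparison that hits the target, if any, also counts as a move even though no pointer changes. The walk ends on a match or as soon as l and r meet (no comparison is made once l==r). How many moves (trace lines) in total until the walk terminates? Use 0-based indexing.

[0,18] -9+37=28 <46 → l++
[1,18] -8+37=29 <46 → l++
[2,18] 1+37=38 <46 → l++
[3,18] 5+37=42 <46 → l++
[4,18] 7+37=44 <46 → l++
[5,18] 12+37=49 >46 → r--
[5,17] 12+36=48 >46 → r--
[5,16] 12+33=45 <46 → l++
[6,16] 13+33=46 → found

9 moves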